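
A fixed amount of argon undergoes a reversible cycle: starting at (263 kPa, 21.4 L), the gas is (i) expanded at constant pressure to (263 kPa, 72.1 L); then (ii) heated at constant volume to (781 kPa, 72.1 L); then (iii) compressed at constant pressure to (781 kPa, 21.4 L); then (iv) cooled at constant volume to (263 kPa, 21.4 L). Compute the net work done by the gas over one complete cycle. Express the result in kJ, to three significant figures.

W_net ≈ -26.3 kJ

Constant-volume legs do no work.
W(i) = (263)(72.1 − 21.4) = 13334 J; W(iii) = (781)(21.4 − 72.1) = -39597 J.
W_net = 13334 − 39597 = -26263 J (the counter-clockwise enclosed area).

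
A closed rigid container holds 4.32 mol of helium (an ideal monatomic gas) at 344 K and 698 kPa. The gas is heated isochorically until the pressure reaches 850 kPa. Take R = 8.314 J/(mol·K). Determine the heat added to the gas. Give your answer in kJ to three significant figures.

Constant volume ⇒ W = 0, so Q = ΔU = nCᵥΔT with Cᵥ = 3R/2 = 12.47 J/(mol·K).
At constant V, T₂/T₁ = P₂/P₁ ⇒ ΔT = T₁(P₂/P₁ − 1) = 344·(850/698 − 1) = 74.91 K.
ΔU = (4.32)(12.47)(74.91) = 4036 J.

Q ≈ 4.04 kJ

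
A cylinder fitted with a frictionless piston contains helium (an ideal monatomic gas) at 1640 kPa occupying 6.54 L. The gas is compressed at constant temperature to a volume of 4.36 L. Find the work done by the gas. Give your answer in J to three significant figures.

W ≈ -4350 J

Isothermal: W = nRT ln(V₂/V₁) = P₁V₁ ln(V₂/V₁).
P₁V₁ = (1640 kPa)(6.54 L) = 10726 J.
W = 10726 × ln(4.36/6.54) = 10726 × -0.4055
W_by_gas = -4349 J.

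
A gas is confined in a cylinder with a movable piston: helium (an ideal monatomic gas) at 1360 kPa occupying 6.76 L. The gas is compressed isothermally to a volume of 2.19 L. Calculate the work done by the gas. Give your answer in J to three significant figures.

W ≈ -10400 J

Isothermal: W = nRT ln(V₂/V₁) = P₁V₁ ln(V₂/V₁).
P₁V₁ = (1360 kPa)(6.76 L) = 9194 J.
W = 9194 × ln(2.19/6.76) = 9194 × -1.127
W_by_gas = -10362 J.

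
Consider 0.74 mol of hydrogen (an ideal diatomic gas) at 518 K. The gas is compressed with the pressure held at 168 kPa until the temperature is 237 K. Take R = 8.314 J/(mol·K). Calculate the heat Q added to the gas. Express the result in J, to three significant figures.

Isobaric: W = nRΔT = (0.74)(8.314)(-281) = -1729 J.
ΔU = nCᵥΔT with Cᵥ = 5R/2: ΔU = (0.74)(20.79)(-281) = -4322 J.
Q = ΔU + W = -4322 − 1729 = -6051 J.

Q ≈ -6050 J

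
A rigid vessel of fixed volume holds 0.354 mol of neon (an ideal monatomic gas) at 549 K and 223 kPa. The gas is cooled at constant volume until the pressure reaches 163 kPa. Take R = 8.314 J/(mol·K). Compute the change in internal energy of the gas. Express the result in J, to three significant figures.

Constant volume ⇒ W = 0, so Q = ΔU = nCᵥΔT with Cᵥ = 3R/2 = 12.47 J/(mol·K).
At constant V, T₂/T₁ = P₂/P₁ ⇒ ΔT = T₁(P₂/P₁ − 1) = 549·(163/223 − 1) = -147.7 K.
ΔU = (0.354)(12.47)(-147.7) = -652.1 J.

ΔU ≈ -652 J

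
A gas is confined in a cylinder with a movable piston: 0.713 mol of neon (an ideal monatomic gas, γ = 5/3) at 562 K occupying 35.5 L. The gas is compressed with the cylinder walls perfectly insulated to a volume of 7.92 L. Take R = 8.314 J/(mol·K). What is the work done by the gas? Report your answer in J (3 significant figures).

W ≈ -8590 J

Adiabatic: TV^(γ−1) = const with γ = 5/3.
T₂ = T₁ (V₁/V₂)^(γ−1) = 562 × (35.5/7.92)^0.667 = 562 × 2.719 = 1528 K.
W_by = nCᵥ(T₁ − T₂) = (0.713)(12.47)(562 − 1528) = -8588 J.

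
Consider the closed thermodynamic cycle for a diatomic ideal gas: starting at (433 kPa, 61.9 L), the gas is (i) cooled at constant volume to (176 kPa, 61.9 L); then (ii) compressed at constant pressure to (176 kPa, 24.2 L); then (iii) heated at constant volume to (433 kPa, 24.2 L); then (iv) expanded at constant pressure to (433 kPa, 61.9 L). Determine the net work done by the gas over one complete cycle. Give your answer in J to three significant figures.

Constant-volume legs do no work.
W(ii) = (176)(24.2 − 61.9) = -6635 J; W(iv) = (433)(61.9 − 24.2) = 16324 J.
W_net = -6635 + 16324 = 9689 J (the clockwise enclosed area).

W_net ≈ 9690 J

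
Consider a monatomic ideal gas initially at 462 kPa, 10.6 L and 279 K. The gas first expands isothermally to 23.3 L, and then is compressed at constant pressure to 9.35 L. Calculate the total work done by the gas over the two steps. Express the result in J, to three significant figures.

Step 1 (isothermal): W = P₁V₁ ln(V₂/V₁) = (4897) ln(23.3/10.6) = 3857 J.
After step 1: P = 210.2 kPa, V = 23.3 L, T = 279 K.
Step 2 (isobaric): W = PΔV = (210.2 kPa)(9.35 − 23.3 L) = -2932 J.
W_total = 3857 − 2932 = 925 J.

W_total ≈ 925 J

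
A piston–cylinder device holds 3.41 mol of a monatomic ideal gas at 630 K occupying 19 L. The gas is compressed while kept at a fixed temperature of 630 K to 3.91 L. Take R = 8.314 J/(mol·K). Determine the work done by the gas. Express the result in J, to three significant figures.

Isothermal: W = nRT ln(V₂/V₁).
W = (3.41)(8.314)(630) × ln(3.91/19)
  = 17861 × -1.581
W_by_gas = -28236 J.

W ≈ -28200 J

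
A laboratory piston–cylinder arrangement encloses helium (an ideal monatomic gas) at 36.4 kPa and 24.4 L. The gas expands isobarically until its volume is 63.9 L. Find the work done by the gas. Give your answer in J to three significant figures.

W ≈ 1440 J

Isobaric: W = P ΔV.
W = (36.4 kPa)(63.9 − 24.4 L) = (36.4)(39.5) = 1438 J.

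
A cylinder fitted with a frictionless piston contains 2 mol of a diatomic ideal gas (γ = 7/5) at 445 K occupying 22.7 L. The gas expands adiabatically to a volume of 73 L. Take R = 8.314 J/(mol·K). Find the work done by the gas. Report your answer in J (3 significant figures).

W ≈ 6900 J

Adiabatic: TV^(γ−1) = const with γ = 7/5.
T₂ = T₁ (V₁/V₂)^(γ−1) = 445 × (22.7/73)^0.4 = 445 × 0.6267 = 278.9 K.
W_by = nCᵥ(T₁ − T₂) = (2)(20.79)(445 − 278.9) = 6905 J.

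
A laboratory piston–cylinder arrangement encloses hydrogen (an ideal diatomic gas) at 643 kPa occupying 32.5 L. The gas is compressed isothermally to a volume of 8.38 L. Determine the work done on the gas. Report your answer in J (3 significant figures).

Isothermal: W = nRT ln(V₂/V₁) = P₁V₁ ln(V₂/V₁).
P₁V₁ = (643 kPa)(32.5 L) = 20898 J.
W = 20898 × ln(8.38/32.5) = 20898 × -1.355
W_by_gas = -28324 J; work on gas = −W_by = 28324 J.

W ≈ 28300 J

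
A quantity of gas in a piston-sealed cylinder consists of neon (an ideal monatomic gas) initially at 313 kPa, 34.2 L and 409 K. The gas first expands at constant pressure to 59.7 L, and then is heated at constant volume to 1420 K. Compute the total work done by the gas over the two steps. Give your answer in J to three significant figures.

W_total ≈ 7980 J

Step 1 (isobaric): W = PΔV = (313 kPa)(59.7 − 34.2 L) = 7982 J.
Step 2 (isochoric): W = 0 (constant volume).
W_total = 7982 + 0 = 7982 J.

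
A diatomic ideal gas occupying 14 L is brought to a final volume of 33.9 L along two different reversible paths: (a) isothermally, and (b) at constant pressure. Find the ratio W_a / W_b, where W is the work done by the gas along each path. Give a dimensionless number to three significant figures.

Path (a) isothermal: W = P₁V₁ ln(V₂/V₁) → W_a/(P₁V₁) = 0.8844.
Path (b) isobaric: W = P₁(V₂ − V₁) → W_b/(P₁V₁) = 1.421.
W_a / W_b = 0.8844 / 1.421 = 0.6222.

W_a / W_b ≈ 0.622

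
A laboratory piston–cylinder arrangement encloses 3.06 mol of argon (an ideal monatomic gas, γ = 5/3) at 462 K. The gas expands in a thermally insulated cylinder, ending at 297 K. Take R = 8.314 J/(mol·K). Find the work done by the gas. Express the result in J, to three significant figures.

Adiabatic ⇒ Q = 0, so W_by = −ΔU = nCᵥ(T₁ − T₂).
Cᵥ = 3R/2 = 12.47 J/(mol·K).
W = (3.06)(12.47)(462 − 297) = 6297 J.

W ≈ 6300 J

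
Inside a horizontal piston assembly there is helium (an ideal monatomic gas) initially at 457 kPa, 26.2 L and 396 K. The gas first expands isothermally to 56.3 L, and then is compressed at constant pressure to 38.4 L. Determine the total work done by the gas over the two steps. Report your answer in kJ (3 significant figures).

Step 1 (isothermal): W = P₁V₁ ln(V₂/V₁) = (11973) ln(56.3/26.2) = 9159 J.
After step 1: P = 212.7 kPa, V = 56.3 L, T = 396 K.
Step 2 (isobaric): W = PΔV = (212.7 kPa)(38.4 − 56.3 L) = -3807 J.
W_total = 9159 − 3807 = 5352 J.

W_total ≈ 5.35 kJ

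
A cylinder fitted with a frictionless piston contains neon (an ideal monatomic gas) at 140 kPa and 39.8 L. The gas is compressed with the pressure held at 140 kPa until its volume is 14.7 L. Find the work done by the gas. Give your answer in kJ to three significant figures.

W ≈ -3.51 kJ

Isobaric: W = P ΔV.
W = (140 kPa)(14.7 − 39.8 L) = (140)(-25.1) = -3514 J.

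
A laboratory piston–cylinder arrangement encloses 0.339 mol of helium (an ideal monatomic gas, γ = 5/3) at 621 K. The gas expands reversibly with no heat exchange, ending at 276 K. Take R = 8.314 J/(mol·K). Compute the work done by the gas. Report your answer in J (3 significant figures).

W ≈ 1460 J

Adiabatic ⇒ Q = 0, so W_by = −ΔU = nCᵥ(T₁ − T₂).
Cᵥ = 3R/2 = 12.47 J/(mol·K).
W = (0.339)(12.47)(621 − 276) = 1459 J.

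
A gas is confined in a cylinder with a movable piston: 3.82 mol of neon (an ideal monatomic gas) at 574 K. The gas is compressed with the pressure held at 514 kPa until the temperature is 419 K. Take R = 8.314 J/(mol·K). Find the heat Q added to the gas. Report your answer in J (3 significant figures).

Q ≈ -12300 J

Isobaric: W = nRΔT = (3.82)(8.314)(-155) = -4923 J.
ΔU = nCᵥΔT with Cᵥ = 3R/2: ΔU = (3.82)(12.47)(-155) = -7384 J.
Q = ΔU + W = -7384 − 4923 = -12307 J.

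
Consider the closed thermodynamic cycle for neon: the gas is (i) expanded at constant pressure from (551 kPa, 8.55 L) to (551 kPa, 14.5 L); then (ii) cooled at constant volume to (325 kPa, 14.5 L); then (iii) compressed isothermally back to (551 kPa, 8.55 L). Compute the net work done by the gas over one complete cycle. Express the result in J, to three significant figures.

Leg (i): W = PΔV = (551)(14.5 − 8.55) = 3278 J.
Leg (ii): W = 0.
Leg (iii): W = PᵢVᵢ ln(V_f/Vᵢ) = (4712) ln(8.55/14.5) = -2489 J.
W_net = 3278 − 2489 = 789.2 J.

W_net ≈ 789 J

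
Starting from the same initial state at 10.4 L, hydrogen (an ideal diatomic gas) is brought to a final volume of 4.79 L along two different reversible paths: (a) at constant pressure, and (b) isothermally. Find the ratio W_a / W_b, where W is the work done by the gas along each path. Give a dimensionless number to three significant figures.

Path (a) isobaric: W = P₁(V₂ − V₁) → W_a/(P₁V₁) = -0.5394.
Path (b) isothermal: W = P₁V₁ ln(V₂/V₁) → W_b/(P₁V₁) = -0.7753.
W_a / W_b = -0.5394 / -0.7753 = 0.6958.

W_a / W_b ≈ 0.696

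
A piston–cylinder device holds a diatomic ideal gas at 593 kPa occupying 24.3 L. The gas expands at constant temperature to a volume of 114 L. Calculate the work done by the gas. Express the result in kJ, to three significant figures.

Isothermal: W = nRT ln(V₂/V₁) = P₁V₁ ln(V₂/V₁).
P₁V₁ = (593 kPa)(24.3 L) = 14410 J.
W = 14410 × ln(114/24.3) = 14410 × 1.546
W_by_gas = 22274 J.

W ≈ 22.3 kJ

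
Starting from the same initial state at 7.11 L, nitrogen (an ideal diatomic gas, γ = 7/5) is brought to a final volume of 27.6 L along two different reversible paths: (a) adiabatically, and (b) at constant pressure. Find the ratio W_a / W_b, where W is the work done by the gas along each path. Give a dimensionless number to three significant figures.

W_a / W_b ≈ 0.363

Path (a) adiabatic: W = P₁V₁(1 − (V₁/V₂)^(γ−1))/(γ−1) → W_a/(P₁V₁) = 1.047.
Path (b) isobaric: W = P₁(V₂ − V₁) → W_b/(P₁V₁) = 2.882.
W_a / W_b = 1.047 / 2.882 = 0.3632.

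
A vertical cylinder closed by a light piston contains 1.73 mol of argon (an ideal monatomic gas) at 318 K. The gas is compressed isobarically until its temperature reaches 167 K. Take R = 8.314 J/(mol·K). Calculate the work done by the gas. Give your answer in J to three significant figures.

W ≈ -2170 J

Isobaric: W = P ΔV = nR ΔT.
W = (1.73)(8.314)(167 − 318) = -2172 J.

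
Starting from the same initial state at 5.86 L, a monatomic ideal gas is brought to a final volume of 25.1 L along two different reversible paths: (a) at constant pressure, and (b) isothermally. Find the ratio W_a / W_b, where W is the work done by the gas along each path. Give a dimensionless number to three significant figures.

Path (a) isobaric: W = P₁(V₂ − V₁) → W_a/(P₁V₁) = 3.283.
Path (b) isothermal: W = P₁V₁ ln(V₂/V₁) → W_b/(P₁V₁) = 1.455.
W_a / W_b = 3.283 / 1.455 = 2.257.

W_a / W_b ≈ 2.26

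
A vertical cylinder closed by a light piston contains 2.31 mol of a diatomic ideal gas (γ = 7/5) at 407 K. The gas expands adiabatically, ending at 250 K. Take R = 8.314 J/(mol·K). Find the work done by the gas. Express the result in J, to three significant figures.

Adiabatic ⇒ Q = 0, so W_by = −ΔU = nCᵥ(T₁ − T₂).
Cᵥ = 5R/2 = 20.79 J/(mol·K).
W = (2.31)(20.79)(407 − 250) = 7538 J.

W ≈ 7540 J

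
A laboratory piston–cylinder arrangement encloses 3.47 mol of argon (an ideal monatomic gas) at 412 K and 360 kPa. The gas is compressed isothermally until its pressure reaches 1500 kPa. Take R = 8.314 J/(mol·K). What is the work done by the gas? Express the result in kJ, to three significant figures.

W ≈ -17.0 kJ

Isothermal process: W = nRT ln(V₂/V₁) = nRT ln(P₁/P₂).
W = (3.47)(8.314)(412) × ln(360/1500)
  = 11886 × ln(0.24) = 11886 × -1.427
W_by_gas = -16963 J.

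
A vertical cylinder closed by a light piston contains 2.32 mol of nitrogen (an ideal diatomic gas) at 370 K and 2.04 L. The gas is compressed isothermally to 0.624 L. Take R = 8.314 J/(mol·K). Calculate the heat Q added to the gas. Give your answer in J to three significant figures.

Q ≈ -8450 J

Isothermal ⇒ ΔU = 0, so Q = W = nRT ln(V₂/V₁).
Q = (2.32)(8.314)(370) ln(0.624/2.04) = 7137 × -1.185 = -8454 J.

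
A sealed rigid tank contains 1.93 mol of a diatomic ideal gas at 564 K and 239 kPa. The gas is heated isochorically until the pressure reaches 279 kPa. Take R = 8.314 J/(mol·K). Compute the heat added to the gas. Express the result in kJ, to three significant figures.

Constant volume ⇒ W = 0, so Q = ΔU = nCᵥΔT with Cᵥ = 5R/2 = 20.79 J/(mol·K).
At constant V, T₂/T₁ = P₂/P₁ ⇒ ΔT = T₁(P₂/P₁ − 1) = 564·(279/239 − 1) = 94.39 K.
ΔU = (1.93)(20.79)(94.39) = 3787 J.

Q ≈ 3.79 kJ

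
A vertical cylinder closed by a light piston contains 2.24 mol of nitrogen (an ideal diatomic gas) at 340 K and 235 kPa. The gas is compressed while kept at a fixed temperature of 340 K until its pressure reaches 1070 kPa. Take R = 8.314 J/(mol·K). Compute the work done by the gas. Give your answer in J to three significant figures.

W ≈ -9600 J

Isothermal process: W = nRT ln(V₂/V₁) = nRT ln(P₁/P₂).
W = (2.24)(8.314)(340) × ln(235/1070)
  = 6332 × ln(0.2196) = 6332 × -1.516
W_by_gas = -9598 J.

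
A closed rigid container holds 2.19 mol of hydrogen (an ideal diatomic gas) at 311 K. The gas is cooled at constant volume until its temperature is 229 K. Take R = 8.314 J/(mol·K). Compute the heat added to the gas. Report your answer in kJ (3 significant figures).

Q ≈ -3.73 kJ

Constant volume ⇒ W = 0, so Q = ΔU = nCᵥΔT with Cᵥ = 5R/2 = 20.79 J/(mol·K).
ΔU = (2.19)(20.79)(229 − 311) = -3733 J.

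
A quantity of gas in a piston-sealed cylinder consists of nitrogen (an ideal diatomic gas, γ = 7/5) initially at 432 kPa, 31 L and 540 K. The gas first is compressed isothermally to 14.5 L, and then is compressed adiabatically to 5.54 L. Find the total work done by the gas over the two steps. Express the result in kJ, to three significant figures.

W_total ≈ -25.9 kJ

Step 1 (isothermal): W = P₁V₁ ln(V₂/V₁) = (13392) ln(14.5/31) = -10176 J.
After step 1: P = 923.6 kPa, V = 14.5 L, T = 540 K.
Step 2 (adiabatic): W = (P₁V₁ − P₂V₂)/(γ−1) = (13392 − 19678)/0.4 = -15716 J.
W_total = -10176 − 15716 = -25892 J.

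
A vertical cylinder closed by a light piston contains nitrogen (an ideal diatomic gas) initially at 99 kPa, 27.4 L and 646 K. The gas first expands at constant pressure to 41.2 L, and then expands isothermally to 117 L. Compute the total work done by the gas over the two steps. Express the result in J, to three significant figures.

Step 1 (isobaric): W = PΔV = (99 kPa)(41.2 − 27.4 L) = 1366 J.
After step 1: P = 99 kPa, V = 41.2 L, T = 971.4 K.
Step 2 (isothermal): W = P₁V₁ ln(V₂/V₁) = (4079) ln(117/41.2) = 4257 J.
W_total = 1366 + 4257 = 5623 J.

W_total ≈ 5620 J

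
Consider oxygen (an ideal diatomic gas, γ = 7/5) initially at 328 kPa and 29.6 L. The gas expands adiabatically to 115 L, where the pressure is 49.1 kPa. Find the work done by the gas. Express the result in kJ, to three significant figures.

Adiabatic: W = (P₁V₁ − P₂V₂)/(γ − 1) with γ = 7/5.
P₁V₁ = 9709 J, P₂V₂ = 5646 J.
W = (9709 − 5646) / 0.4 = 10156 J.

W ≈ 10.2 kJ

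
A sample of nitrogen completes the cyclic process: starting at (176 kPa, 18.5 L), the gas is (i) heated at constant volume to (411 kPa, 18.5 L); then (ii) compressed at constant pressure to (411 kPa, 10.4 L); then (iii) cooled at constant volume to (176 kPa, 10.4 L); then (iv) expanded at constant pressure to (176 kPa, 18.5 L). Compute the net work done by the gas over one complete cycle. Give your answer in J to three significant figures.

Constant-volume legs do no work.
W(ii) = (411)(10.4 − 18.5) = -3329 J; W(iv) = (176)(18.5 − 10.4) = 1426 J.
W_net = -3329 + 1426 = -1904 J (the counter-clockwise enclosed area).

W_net ≈ -1900 J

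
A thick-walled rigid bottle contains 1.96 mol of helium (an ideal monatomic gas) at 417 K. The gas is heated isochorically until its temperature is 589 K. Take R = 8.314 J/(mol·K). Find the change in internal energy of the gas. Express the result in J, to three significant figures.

Constant volume ⇒ W = 0, so Q = ΔU = nCᵥΔT with Cᵥ = 3R/2 = 12.47 J/(mol·K).
ΔU = (1.96)(12.47)(589 − 417) = 4204 J.

ΔU ≈ 4200 J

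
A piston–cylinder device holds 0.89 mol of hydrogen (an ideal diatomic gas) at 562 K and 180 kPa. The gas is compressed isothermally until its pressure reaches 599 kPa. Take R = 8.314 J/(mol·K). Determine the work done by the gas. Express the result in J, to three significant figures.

Isothermal process: W = nRT ln(V₂/V₁) = nRT ln(P₁/P₂).
W = (0.89)(8.314)(562) × ln(180/599)
  = 4158 × ln(0.3005) = 4158 × -1.202
W_by_gas = -5000 J.

W ≈ -5000 J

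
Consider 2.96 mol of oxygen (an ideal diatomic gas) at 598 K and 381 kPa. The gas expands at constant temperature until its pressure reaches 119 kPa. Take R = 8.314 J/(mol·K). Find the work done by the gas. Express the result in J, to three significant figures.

Isothermal process: W = nRT ln(V₂/V₁) = nRT ln(P₁/P₂).
W = (2.96)(8.314)(598) × ln(381/119)
  = 14716 × ln(3.202) = 14716 × 1.164
W_by_gas = 17125 J.

W ≈ 17100 J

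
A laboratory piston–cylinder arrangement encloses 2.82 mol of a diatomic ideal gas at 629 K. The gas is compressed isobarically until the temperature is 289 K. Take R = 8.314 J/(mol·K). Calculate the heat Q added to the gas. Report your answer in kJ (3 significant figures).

Isobaric: W = nRΔT = (2.82)(8.314)(-340) = -7971 J.
ΔU = nCᵥΔT with Cᵥ = 5R/2: ΔU = (2.82)(20.79)(-340) = -19929 J.
Q = ΔU + W = -19929 − 7971 = -27900 J.

Q ≈ -27.9 kJ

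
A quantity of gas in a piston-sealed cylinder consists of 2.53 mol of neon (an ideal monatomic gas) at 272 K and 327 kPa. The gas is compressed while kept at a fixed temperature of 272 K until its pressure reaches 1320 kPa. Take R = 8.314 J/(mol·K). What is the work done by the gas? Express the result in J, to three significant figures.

W ≈ -7980 J

Isothermal process: W = nRT ln(V₂/V₁) = nRT ln(P₁/P₂).
W = (2.53)(8.314)(272) × ln(327/1320)
  = 5721 × ln(0.2477) = 5721 × -1.395
W_by_gas = -7984 J.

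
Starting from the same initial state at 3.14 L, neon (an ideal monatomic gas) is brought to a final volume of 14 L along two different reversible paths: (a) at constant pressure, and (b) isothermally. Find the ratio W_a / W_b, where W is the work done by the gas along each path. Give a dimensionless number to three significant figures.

W_a / W_b ≈ 2.31

Path (a) isobaric: W = P₁(V₂ − V₁) → W_a/(P₁V₁) = 3.459.
Path (b) isothermal: W = P₁V₁ ln(V₂/V₁) → W_b/(P₁V₁) = 1.495.
W_a / W_b = 3.459 / 1.495 = 2.314.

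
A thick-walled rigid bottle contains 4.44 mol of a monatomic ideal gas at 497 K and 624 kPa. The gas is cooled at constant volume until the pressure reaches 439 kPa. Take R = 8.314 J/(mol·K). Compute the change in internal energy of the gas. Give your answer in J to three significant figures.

ΔU ≈ -8160 J

Constant volume ⇒ W = 0, so Q = ΔU = nCᵥΔT with Cᵥ = 3R/2 = 12.47 J/(mol·K).
At constant V, T₂/T₁ = P₂/P₁ ⇒ ΔT = T₁(P₂/P₁ − 1) = 497·(439/624 − 1) = -147.3 K.
ΔU = (4.44)(12.47)(-147.3) = -8159 J.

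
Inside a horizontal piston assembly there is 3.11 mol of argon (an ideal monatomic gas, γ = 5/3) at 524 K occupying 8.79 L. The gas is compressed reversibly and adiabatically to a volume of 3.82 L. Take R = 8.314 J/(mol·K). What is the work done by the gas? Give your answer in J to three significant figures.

W ≈ -15100 J

Adiabatic: TV^(γ−1) = const with γ = 5/3.
T₂ = T₁ (V₁/V₂)^(γ−1) = 524 × (8.79/3.82)^0.667 = 524 × 1.743 = 913.3 K.
W_by = nCᵥ(T₁ − T₂) = (3.11)(12.47)(524 − 913.3) = -15099 J.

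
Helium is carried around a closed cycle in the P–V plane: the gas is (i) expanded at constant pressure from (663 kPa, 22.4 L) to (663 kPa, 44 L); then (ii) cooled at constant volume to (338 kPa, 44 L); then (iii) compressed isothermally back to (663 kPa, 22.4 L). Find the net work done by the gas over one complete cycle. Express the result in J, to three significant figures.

W_net ≈ 4280 J

Leg (i): W = PΔV = (663)(44 − 22.4) = 14321 J.
Leg (ii): W = 0.
Leg (iii): W = PᵢVᵢ ln(V_f/Vᵢ) = (14872) ln(22.4/44) = -10041 J.
W_net = 14321 − 10041 = 4280 J.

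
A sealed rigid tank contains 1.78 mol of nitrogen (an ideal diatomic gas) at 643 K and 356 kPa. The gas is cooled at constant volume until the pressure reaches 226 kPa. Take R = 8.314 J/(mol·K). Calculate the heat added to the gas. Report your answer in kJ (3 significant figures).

Constant volume ⇒ W = 0, so Q = ΔU = nCᵥΔT with Cᵥ = 5R/2 = 20.79 J/(mol·K).
At constant V, T₂/T₁ = P₂/P₁ ⇒ ΔT = T₁(P₂/P₁ − 1) = 643·(226/356 − 1) = -234.8 K.
ΔU = (1.78)(20.79)(-234.8) = -8687 J.

Q ≈ -8.69 kJ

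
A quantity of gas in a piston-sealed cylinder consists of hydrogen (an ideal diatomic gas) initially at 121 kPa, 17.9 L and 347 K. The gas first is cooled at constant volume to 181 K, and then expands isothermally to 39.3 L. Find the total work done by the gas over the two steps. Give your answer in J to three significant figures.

W_total ≈ 888 J

Step 1 (isochoric): W = 0 (constant volume).
After step 1: P = 63.12 kPa (V unchanged).
Step 2 (isothermal): W = P₁V₁ ln(V₂/V₁) = (1130) ln(39.3/17.9) = 888.5 J.
W_total = 0 + 888.5 = 888.5 J.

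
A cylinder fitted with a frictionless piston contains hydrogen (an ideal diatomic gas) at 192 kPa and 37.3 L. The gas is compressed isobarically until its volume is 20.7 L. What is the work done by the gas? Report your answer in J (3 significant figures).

Isobaric: W = P ΔV.
W = (192 kPa)(20.7 − 37.3 L) = (192)(-16.6) = -3187 J.

W ≈ -3190 J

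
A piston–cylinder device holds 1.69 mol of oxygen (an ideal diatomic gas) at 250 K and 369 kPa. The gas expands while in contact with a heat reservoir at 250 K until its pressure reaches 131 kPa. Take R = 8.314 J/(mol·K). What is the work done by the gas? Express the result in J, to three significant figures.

Isothermal process: W = nRT ln(V₂/V₁) = nRT ln(P₁/P₂).
W = (1.69)(8.314)(250) × ln(369/131)
  = 3513 × ln(2.817) = 3513 × 1.036
W_by_gas = 3638 J.

W ≈ 3640 J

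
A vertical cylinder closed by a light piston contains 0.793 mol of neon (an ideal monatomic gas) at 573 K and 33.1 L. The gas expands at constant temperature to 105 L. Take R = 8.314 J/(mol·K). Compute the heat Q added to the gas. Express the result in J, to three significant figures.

Isothermal ⇒ ΔU = 0, so Q = W = nRT ln(V₂/V₁).
Q = (0.793)(8.314)(573) ln(105/33.1) = 3778 × 1.154 = 4361 J.

Q ≈ 4360 J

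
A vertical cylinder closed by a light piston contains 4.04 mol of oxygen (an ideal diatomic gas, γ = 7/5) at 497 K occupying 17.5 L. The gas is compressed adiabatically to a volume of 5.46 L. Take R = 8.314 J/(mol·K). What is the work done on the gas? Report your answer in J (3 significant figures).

Adiabatic: TV^(γ−1) = const with γ = 7/5.
T₂ = T₁ (V₁/V₂)^(γ−1) = 497 × (17.5/5.46)^0.4 = 497 × 1.593 = 791.9 K.
W_by = nCᵥ(T₁ − T₂) = (4.04)(20.79)(497 − 791.9) = -24767 J.
Work on gas = −W_by = 24767 J.

W ≈ 24800 J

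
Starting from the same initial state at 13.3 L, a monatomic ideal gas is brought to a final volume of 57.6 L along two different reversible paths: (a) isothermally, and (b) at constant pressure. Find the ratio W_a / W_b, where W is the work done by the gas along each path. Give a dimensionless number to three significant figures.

W_a / W_b ≈ 0.440

Path (a) isothermal: W = P₁V₁ ln(V₂/V₁) → W_a/(P₁V₁) = 1.466.
Path (b) isobaric: W = P₁(V₂ − V₁) → W_b/(P₁V₁) = 3.331.
W_a / W_b = 1.466 / 3.331 = 0.4401.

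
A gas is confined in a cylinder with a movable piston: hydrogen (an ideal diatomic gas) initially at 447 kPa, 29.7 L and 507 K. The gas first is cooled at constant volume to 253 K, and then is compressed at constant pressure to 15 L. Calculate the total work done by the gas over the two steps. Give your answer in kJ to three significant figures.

W_total ≈ -3.28 kJ

Step 1 (isochoric): W = 0 (constant volume).
After step 1: P = 223.1 kPa (V unchanged).
Step 2 (isobaric): W = PΔV = (223.1 kPa)(15 − 29.7 L) = -3279 J.
W_total = 0 − 3279 = -3279 J.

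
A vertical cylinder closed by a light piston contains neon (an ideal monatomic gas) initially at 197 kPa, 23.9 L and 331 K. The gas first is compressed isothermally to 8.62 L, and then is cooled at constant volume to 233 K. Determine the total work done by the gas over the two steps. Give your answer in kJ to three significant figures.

W_total ≈ -4.80 kJ

Step 1 (isothermal): W = P₁V₁ ln(V₂/V₁) = (4708) ln(8.62/23.9) = -4801 J.
Step 2 (isochoric): W = 0 (constant volume).
W_total = -4801 + 0 = -4801 J.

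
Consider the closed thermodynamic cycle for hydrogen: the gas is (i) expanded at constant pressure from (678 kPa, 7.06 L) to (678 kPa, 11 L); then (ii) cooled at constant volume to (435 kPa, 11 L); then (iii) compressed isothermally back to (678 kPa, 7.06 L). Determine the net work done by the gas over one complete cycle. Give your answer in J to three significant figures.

W_net ≈ 549 J

Leg (i): W = PΔV = (678)(11 − 7.06) = 2671 J.
Leg (ii): W = 0.
Leg (iii): W = PᵢVᵢ ln(V_f/Vᵢ) = (4785) ln(7.06/11) = -2122 J.
W_net = 2671 − 2122 = 549.4 J.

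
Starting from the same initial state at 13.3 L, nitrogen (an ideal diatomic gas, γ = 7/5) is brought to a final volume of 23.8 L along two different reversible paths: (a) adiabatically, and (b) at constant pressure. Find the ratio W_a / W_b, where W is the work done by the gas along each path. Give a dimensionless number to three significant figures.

W_a / W_b ≈ 0.658

Path (a) adiabatic: W = P₁V₁(1 − (V₁/V₂)^(γ−1))/(γ−1) → W_a/(P₁V₁) = 0.5192.
Path (b) isobaric: W = P₁(V₂ − V₁) → W_b/(P₁V₁) = 0.7895.
W_a / W_b = 0.5192 / 0.7895 = 0.6576.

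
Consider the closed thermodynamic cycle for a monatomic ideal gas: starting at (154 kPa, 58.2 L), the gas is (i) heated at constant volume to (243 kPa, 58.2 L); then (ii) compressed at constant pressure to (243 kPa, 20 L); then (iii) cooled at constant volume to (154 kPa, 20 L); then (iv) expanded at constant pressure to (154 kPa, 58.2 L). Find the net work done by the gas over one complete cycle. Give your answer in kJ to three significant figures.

Constant-volume legs do no work.
W(ii) = (243)(20 − 58.2) = -9283 J; W(iv) = (154)(58.2 − 20) = 5883 J.
W_net = -9283 + 5883 = -3400 J (the counter-clockwise enclosed area).

W_net ≈ -3.40 kJ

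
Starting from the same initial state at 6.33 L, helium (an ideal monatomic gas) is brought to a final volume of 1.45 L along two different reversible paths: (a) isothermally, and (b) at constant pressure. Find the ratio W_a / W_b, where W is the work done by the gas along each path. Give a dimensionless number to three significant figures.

Path (a) isothermal: W = P₁V₁ ln(V₂/V₁) → W_a/(P₁V₁) = -1.474.
Path (b) isobaric: W = P₁(V₂ − V₁) → W_b/(P₁V₁) = -0.7709.
W_a / W_b = -1.474 / -0.7709 = 1.912.

W_a / W_b ≈ 1.91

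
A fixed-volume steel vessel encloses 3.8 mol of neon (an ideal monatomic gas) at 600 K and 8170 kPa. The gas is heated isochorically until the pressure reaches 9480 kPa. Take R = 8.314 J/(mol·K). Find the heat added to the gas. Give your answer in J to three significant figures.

Q ≈ 4560 J

Constant volume ⇒ W = 0, so Q = ΔU = nCᵥΔT with Cᵥ = 3R/2 = 12.47 J/(mol·K).
At constant V, T₂/T₁ = P₂/P₁ ⇒ ΔT = T₁(P₂/P₁ − 1) = 600·(9480/8170 − 1) = 96.21 K.
ΔU = (3.8)(12.47)(96.21) = 4559 J.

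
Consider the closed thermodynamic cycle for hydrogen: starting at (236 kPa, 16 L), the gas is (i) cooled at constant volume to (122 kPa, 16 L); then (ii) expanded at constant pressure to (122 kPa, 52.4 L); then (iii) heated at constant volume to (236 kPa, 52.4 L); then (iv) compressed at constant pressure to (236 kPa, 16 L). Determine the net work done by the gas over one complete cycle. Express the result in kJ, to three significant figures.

Constant-volume legs do no work.
W(ii) = (122)(52.4 − 16) = 4441 J; W(iv) = (236)(16 − 52.4) = -8590 J.
W_net = 4441 − 8590 = -4150 J (the counter-clockwise enclosed area).

W_net ≈ -4.15 kJ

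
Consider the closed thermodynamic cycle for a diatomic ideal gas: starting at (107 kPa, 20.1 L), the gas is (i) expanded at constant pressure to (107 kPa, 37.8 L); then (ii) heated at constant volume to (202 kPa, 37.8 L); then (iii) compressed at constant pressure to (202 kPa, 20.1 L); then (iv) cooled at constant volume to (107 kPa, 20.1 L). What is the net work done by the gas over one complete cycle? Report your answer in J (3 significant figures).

W_net ≈ -1680 J

Constant-volume legs do no work.
W(i) = (107)(37.8 − 20.1) = 1894 J; W(iii) = (202)(20.1 − 37.8) = -3575 J.
W_net = 1894 − 3575 = -1681 J (the counter-clockwise enclosed area).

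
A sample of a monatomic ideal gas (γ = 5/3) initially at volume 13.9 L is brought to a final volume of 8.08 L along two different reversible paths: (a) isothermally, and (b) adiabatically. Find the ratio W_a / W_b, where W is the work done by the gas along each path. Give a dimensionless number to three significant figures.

W_a / W_b ≈ 0.830

Path (a) isothermal: W = P₁V₁ ln(V₂/V₁) → W_a/(P₁V₁) = -0.5425.
Path (b) adiabatic: W = P₁V₁(1 − (V₁/V₂)^(γ−1))/(γ−1) → W_b/(P₁V₁) = -0.6536.
W_a / W_b = -0.5425 / -0.6536 = 0.83.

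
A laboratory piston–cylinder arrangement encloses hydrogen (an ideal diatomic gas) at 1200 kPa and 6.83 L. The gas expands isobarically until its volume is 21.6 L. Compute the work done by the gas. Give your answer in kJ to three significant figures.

Isobaric: W = P ΔV.
W = (1200 kPa)(21.6 − 6.83 L) = (1200)(14.77) = 17724 J.

W ≈ 17.7 kJ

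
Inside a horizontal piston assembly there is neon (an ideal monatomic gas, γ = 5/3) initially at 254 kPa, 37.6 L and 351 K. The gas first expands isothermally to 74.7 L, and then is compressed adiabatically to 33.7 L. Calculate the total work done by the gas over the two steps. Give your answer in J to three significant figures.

W_total ≈ -3470 J

Step 1 (isothermal): W = P₁V₁ ln(V₂/V₁) = (9550) ln(74.7/37.6) = 6556 J.
After step 1: P = 127.9 kPa, V = 74.7 L, T = 351 K.
Step 2 (adiabatic): W = (P₁V₁ − P₂V₂)/(γ−1) = (9550 − 16236)/0.667 = -10029 J.
W_total = 6556 − 10029 = -3472 J.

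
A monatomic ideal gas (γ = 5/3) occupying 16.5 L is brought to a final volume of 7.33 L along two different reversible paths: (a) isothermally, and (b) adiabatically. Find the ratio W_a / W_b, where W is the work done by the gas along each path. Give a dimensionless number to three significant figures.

W_a / W_b ≈ 0.754

Path (a) isothermal: W = P₁V₁ ln(V₂/V₁) → W_a/(P₁V₁) = -0.8114.
Path (b) adiabatic: W = P₁V₁(1 − (V₁/V₂)^(γ−1))/(γ−1) → W_b/(P₁V₁) = -1.076.
W_a / W_b = -0.8114 / -1.076 = 0.7538.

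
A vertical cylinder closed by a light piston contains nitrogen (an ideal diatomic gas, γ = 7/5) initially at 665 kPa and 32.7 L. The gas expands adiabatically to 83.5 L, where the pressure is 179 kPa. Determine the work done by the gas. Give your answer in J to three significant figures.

W ≈ 17000 J

Adiabatic: W = (P₁V₁ − P₂V₂)/(γ − 1) with γ = 7/5.
P₁V₁ = 21746 J, P₂V₂ = 14946 J.
W = (21746 − 14946) / 0.4 = 16998 J.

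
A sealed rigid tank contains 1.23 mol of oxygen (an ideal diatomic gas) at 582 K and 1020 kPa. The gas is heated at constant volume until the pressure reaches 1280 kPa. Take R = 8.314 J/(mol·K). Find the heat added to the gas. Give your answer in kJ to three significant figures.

Constant volume ⇒ W = 0, so Q = ΔU = nCᵥΔT with Cᵥ = 5R/2 = 20.79 J/(mol·K).
At constant V, T₂/T₁ = P₂/P₁ ⇒ ΔT = T₁(P₂/P₁ − 1) = 582·(1280/1020 − 1) = 148.4 K.
ΔU = (1.23)(20.79)(148.4) = 3793 J.

Q ≈ 3.79 kJ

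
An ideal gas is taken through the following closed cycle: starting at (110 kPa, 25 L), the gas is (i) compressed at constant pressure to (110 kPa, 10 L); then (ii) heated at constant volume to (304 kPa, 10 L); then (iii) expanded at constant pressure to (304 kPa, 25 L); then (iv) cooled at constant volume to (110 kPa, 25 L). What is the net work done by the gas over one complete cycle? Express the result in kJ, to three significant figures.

W_net ≈ 2.91 kJ

Constant-volume legs do no work.
W(i) = (110)(10 − 25) = -1650 J; W(iii) = (304)(25 − 10) = 4560 J.
W_net = -1650 + 4560 = 2910 J (the clockwise enclosed area).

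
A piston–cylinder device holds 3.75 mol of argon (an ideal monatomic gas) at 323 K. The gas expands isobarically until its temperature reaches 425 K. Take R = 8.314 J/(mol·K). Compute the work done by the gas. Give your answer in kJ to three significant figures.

W ≈ 3.18 kJ

Isobaric: W = P ΔV = nR ΔT.
W = (3.75)(8.314)(425 − 323) = 3180 J.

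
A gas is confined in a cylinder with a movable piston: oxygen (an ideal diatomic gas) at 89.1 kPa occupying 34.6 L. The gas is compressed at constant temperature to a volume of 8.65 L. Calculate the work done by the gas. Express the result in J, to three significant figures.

Isothermal: W = nRT ln(V₂/V₁) = P₁V₁ ln(V₂/V₁).
P₁V₁ = (89.1 kPa)(34.6 L) = 3083 J.
W = 3083 × ln(8.65/34.6) = 3083 × -1.386
W_by_gas = -4274 J.

W ≈ -4270 J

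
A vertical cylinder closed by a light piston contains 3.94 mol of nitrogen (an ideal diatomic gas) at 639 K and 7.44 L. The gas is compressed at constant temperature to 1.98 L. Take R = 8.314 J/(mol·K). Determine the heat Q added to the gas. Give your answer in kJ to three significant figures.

Isothermal ⇒ ΔU = 0, so Q = W = nRT ln(V₂/V₁).
Q = (3.94)(8.314)(639) ln(1.98/7.44) = 20932 × -1.324 = -27709 J.

Q ≈ -27.7 kJ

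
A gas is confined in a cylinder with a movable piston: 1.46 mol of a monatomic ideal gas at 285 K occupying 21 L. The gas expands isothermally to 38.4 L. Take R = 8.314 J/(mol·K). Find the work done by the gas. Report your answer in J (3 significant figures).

Isothermal: W = nRT ln(V₂/V₁).
W = (1.46)(8.314)(285) × ln(38.4/21)
  = 3459 × 0.6035
W_by_gas = 2088 J.

W ≈ 2090 J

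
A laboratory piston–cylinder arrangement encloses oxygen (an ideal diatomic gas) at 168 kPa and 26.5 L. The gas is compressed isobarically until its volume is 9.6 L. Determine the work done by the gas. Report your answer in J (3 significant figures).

Isobaric: W = P ΔV.
W = (168 kPa)(9.6 − 26.5 L) = (168)(-16.9) = -2839 J.

W ≈ -2840 J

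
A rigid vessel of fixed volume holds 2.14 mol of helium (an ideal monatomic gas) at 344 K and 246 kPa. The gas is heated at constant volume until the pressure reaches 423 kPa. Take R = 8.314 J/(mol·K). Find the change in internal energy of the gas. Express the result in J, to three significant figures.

Constant volume ⇒ W = 0, so Q = ΔU = nCᵥΔT with Cᵥ = 3R/2 = 12.47 J/(mol·K).
At constant V, T₂/T₁ = P₂/P₁ ⇒ ΔT = T₁(P₂/P₁ − 1) = 344·(423/246 − 1) = 247.5 K.
ΔU = (2.14)(12.47)(247.5) = 6606 J.

ΔU ≈ 6610 J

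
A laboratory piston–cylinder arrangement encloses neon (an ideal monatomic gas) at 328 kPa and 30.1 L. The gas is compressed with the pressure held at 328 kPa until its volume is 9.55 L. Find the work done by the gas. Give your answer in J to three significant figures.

Isobaric: W = P ΔV.
W = (328 kPa)(9.55 − 30.1 L) = (328)(-20.55) = -6740 J.

W ≈ -6740 J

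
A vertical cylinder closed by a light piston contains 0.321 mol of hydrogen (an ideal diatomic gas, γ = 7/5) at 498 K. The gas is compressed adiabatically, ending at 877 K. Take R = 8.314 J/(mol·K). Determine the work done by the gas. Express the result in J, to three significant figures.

Adiabatic ⇒ Q = 0, so W_by = −ΔU = nCᵥ(T₁ − T₂).
Cᵥ = 5R/2 = 20.79 J/(mol·K).
W = (0.321)(20.79)(498 − 877) = -2529 J.

W ≈ -2530 J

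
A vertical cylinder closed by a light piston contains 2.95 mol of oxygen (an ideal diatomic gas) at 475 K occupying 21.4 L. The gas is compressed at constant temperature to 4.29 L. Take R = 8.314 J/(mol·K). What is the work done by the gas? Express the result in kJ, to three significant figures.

Isothermal: W = nRT ln(V₂/V₁).
W = (2.95)(8.314)(475) × ln(4.29/21.4)
  = 11650 × -1.607
W_by_gas = -18723 J.

W ≈ -18.7 kJ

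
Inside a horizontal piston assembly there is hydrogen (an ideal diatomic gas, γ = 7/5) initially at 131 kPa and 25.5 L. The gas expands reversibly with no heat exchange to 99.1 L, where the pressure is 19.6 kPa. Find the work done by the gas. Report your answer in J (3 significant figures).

W ≈ 3500 J

Adiabatic: W = (P₁V₁ − P₂V₂)/(γ − 1) with γ = 7/5.
P₁V₁ = 3340 J, P₂V₂ = 1942 J.
W = (3340 − 1942) / 0.4 = 3495 J.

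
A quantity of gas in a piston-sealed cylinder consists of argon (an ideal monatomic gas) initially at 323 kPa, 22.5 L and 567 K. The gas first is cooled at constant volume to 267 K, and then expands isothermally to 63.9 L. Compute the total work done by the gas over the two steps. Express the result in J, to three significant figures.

W_total ≈ 3570 J

Step 1 (isochoric): W = 0 (constant volume).
After step 1: P = 152.1 kPa (V unchanged).
Step 2 (isothermal): W = P₁V₁ ln(V₂/V₁) = (3422) ln(63.9/22.5) = 3572 J.
W_total = 0 + 3572 = 3572 J.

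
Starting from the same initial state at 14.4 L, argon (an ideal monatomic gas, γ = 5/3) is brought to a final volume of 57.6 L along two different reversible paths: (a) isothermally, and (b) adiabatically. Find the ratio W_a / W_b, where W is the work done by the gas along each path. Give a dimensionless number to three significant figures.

W_a / W_b ≈ 1.53

Path (a) isothermal: W = P₁V₁ ln(V₂/V₁) → W_a/(P₁V₁) = 1.386.
Path (b) adiabatic: W = P₁V₁(1 − (V₁/V₂)^(γ−1))/(γ−1) → W_b/(P₁V₁) = 0.9047.
W_a / W_b = 1.386 / 0.9047 = 1.532.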